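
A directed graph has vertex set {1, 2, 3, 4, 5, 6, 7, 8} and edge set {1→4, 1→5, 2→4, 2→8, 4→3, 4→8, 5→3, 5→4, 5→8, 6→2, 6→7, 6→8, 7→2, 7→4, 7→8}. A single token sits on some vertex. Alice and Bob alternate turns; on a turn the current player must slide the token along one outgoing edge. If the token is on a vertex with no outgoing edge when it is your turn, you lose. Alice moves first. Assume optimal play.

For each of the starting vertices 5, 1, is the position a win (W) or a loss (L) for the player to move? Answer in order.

Use the standard recursion: the mover loses at a terminal position; elsewhere, the mover wins exactly when some move hands the opponent an L position.
Every edge goes from a vertex to one that appears earlier in the order 8, 3, 4, 2, 7, 6, 5, 1, so processing vertices in that order labels each vertex after all of its successors.
8: no outgoing edge → L
3: no outgoing edge → L
4: reaches L-position 3 → W
2: reaches L-position 8 → W
7: reaches L-position 8 → W
6: reaches L-position 8 → W
5: reaches L-position 3 → W
1: only reaches 5(W), 4(W), all W → L

5: W, 1: L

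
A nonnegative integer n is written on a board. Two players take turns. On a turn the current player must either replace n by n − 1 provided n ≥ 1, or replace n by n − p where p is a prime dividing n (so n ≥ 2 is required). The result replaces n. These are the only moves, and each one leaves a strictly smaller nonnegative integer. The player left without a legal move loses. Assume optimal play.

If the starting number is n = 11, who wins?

Classify positions by backward induction: terminal positions (no move available) are L. From any other position, the mover wins iff some move reaches an L.
n=0: no move → L
n=1: →0(L), so W
n=2: →0(L), so W
n=3: →0(L), so W
n=4: →2(W), 3(W) — all W, so L
n=5: →0(L), so W
n=6: →4(L), so W
n=7: →0(L), so W
n=8: →6(W), 7(W) — all W, so L
n=9: →8(L), so W
n=10: →8(L), so W
n=11: →0(L), so W
The starting position 11 is W: the player to move should move to 0, handing over an L position.

The first player wins.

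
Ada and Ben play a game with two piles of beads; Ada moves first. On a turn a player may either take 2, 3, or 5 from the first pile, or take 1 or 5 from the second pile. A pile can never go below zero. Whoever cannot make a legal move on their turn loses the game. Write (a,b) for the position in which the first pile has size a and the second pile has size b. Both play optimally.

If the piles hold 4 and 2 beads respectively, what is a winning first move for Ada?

Move to (1,2).

Label each position W (a win for the player to move) or L (a loss). A position with no legal move is L; any other position is W exactly when some move reaches an L, and L when every move reaches a W.
No move ever increases a pile, so every position that can arise here has a ≤ 4 and b ≤ 2; it is enough to label the cells with 0 ≤ a ≤ 4 and 0 ≤ b ≤ 2.
Every move lowers a or b (never raises either), so fill the grid row by row in increasing a, and left to right within a row: each cell's successors are then already labelled.
      b=0  b=1  b=2
a=0:    L    W    L
a=1:    L    W    L
a=2:    W    L    W
a=3:    W    L    W
a=4:    W    W    W
Cells with no legal move (terminal, hence L): (0,0), (1,0).
The remaining L cells, each justified by listing all of its moves:
(0,2): the only move is to (0,1)(W), a W ⇒ L
(1,2): the only move is to (1,1)(W), a W ⇒ L
(2,1): moves to (0,1)(W), (2,0)(W); every one is W ⇒ L
(3,1): moves to (1,1)(W), (0,1)(W), (3,0)(W); every one is W ⇒ L
Every other cell has at least one move into one of the L cells above, so it is W.
From (4,2), the L positions reachable in one move are: (1,2).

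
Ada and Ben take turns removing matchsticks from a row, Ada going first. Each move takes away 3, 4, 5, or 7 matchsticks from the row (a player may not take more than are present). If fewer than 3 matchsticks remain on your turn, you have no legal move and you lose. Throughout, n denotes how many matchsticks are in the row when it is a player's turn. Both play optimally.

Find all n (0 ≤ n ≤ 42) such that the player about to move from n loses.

0, 1, 2, 10, 11, 12, 20, 21, 22, 30, 31, 32, 40, 41, 42

Classify positions by backward induction: terminal positions (no move available) are L. From any other position, the mover wins iff some move reaches an L.
n=0: no move → L
n=1: no move → L
n=2: no move → L
n=3: reaches L-position 0 → W
n=4: reaches L-position 1 → W
n=5: reaches L-position 2 → W
n=6: reaches L-position 2 → W
n=7: reaches L-position 2 → W
n=8: reaches L-position 1 → W
n=9: reaches L-position 2 → W
n=10: only reaches 7(W), 6(W), 5(W), 3(W), all W → L
n=11: only reaches 8(W), 7(W), 6(W), 4(W), all W → L
n=12: only reaches 9(W), 8(W), 7(W), 5(W), all W → L
n=13: reaches L-position 10 → W
n=14: reaches L-position 11 → W
n=15: reaches L-position 12 → W
n=16: reaches L-position 12 → W
n=17: reaches L-position 12 → W
n=18: reaches L-position 11 → W
n=19: reaches L-position 12 → W
n=20: only reaches 17(W), 16(W), 15(W), 13(W), all W → L
n=21: only reaches 18(W), 17(W), 16(W), 14(W), all W → L
n=22: only reaches 19(W), 18(W), 17(W), 15(W), all W → L
n=23: reaches L-position 20 → W
n=24: reaches L-position 21 → W
n=25: reaches L-position 22 → W
n=26: reaches L-position 22 → W
n=27: reaches L-position 22 → W
n=28: reaches L-position 21 → W
n=29: reaches L-position 22 → W
n=30: only reaches 27(W), 26(W), 25(W), 23(W), all W → L
n=31: only reaches 28(W), 27(W), 26(W), 24(W), all W → L
n=32: only reaches 29(W), 28(W), 27(W), 25(W), all W → L
n=33: reaches L-position 30 → W
n=34: reaches L-position 31 → W
n=35: reaches L-position 32 → W
n=36: reaches L-position 32 → W
n=37: reaches L-position 32 → W
n=38: reaches L-position 31 → W
n=39: reaches L-position 32 → W
n=40: only reaches 37(W), 36(W), 35(W), 33(W), all W → L
n=41: only reaches 38(W), 37(W), 36(W), 34(W), all W → L
n=42: only reaches 39(W), 38(W), 37(W), 35(W), all W → L
Reading off the rows marked L gives the requested list; there are 15 such values of n.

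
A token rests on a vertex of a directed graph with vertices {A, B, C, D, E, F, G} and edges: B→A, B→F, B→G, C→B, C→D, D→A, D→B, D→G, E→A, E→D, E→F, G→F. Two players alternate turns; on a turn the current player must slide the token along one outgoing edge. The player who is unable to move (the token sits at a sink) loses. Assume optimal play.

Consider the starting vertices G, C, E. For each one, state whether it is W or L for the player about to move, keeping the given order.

Compute win/loss labels from the base case upward. A position with no move is L. Any other position is W if it can reach an L in one move, else L.
Every edge goes from a vertex to one that appears earlier in the order F, A, G, B, D, E, C, so processing vertices in that order labels each vertex after all of its successors.
F: no outgoing edge → L
A: no outgoing edge → L
G: can move to F, which is L ⇒ W
B: can move to A, which is L ⇒ W
D: can move to A, which is L ⇒ W
E: can move to A, which is L ⇒ W
C: moves to D(W), B(W); every one is W ⇒ L

G: W, C: L, E: W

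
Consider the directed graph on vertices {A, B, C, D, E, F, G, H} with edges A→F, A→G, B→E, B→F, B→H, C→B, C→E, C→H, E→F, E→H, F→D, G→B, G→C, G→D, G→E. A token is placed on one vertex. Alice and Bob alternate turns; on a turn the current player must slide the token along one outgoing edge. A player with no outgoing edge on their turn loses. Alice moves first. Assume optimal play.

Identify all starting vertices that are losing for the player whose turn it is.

Positions with no move are L. A position that does have a move is losing for the player to move precisely when every available move leads to a winning position for the opponent. Fill in the labels:
Every edge goes from a vertex to one that appears earlier in the order D, H, F, E, B, C, G, A, so processing vertices in that order labels each vertex after all of its successors.
D: no outgoing edge → L
H: no outgoing edge → L
F: W (go to D, an L position)
E: W (go to H, an L position)
B: W (go to H, an L position)
C: W (go to H, an L position)
G: W (go to D, an L position)
A: L (options G(W), F(W) are all W)
The losing starting vertices are exactly the entries labelled L in this table (3 of them).

A, D, H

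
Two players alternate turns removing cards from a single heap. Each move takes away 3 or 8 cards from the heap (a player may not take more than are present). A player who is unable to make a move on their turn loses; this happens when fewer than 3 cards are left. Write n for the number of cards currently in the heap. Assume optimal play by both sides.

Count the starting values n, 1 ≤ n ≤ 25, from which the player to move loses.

12

Label each position W (a win for the player to move) or L (a loss). A position with no legal move is L; any other position is W exactly when some move reaches an L, and L when every move reaches a W.
n=0: no move → L
n=1: no move → L
n=2: no move → L
n=3: reaches L-position 0 → W
n=4: reaches L-position 1 → W
n=5: reaches L-position 2 → W
n=6: only reaches 3(W), which is W → L
n=7: only reaches 4(W), which is W → L
n=8: reaches L-position 0 → W
n=9: reaches L-position 6 → W
n=10: reaches L-position 7 → W
n=11: only reaches 8(W), 3(W), all W → L
n=12: only reaches 9(W), 4(W), all W → L
n=13: only reaches 10(W), 5(W), all W → L
n=14: reaches L-position 11 → W
n=15: reaches L-position 12 → W
n=16: reaches L-position 13 → W
n=17: only reaches 14(W), 9(W), all W → L
n=18: only reaches 15(W), 10(W), all W → L
n=19: reaches L-position 11 → W
n=20: reaches L-position 17 → W
n=21: reaches L-position 18 → W
n=22: only reaches 19(W), 14(W), all W → L
n=23: only reaches 20(W), 15(W), all W → L
n=24: only reaches 21(W), 16(W), all W → L
n=25: reaches L-position 22 → W
L entries with 1 ≤ n ≤ 25 (n=0 is outside the asked range and is not counted): n = 1, 2, 6, 7, 11, 12, 13, 17, 18, 22, 23, 24; that makes 12.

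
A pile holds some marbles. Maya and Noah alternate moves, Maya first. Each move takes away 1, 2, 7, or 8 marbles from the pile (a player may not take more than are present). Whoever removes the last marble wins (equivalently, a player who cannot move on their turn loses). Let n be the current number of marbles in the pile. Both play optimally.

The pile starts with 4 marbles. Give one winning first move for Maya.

Remove 1, leaving 3.

Compute win/loss labels from the base case upward. A position with no move is L. Any other position is W if it can reach an L in one move, else L.
n=0: no move → L
n=1: W (go to 0, an L position)
n=2: W (go to 0, an L position)
n=3: L (options 2(W), 1(W) are all W)
n=4: W (go to 3, an L position)
From 4, the L positions reachable in one move are: 3.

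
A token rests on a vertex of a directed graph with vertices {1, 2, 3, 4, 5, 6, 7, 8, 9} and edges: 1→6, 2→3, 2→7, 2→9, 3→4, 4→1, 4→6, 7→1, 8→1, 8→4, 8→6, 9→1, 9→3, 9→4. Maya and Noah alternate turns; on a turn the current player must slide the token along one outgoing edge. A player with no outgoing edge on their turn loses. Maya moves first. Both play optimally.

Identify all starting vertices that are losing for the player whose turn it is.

Classify positions by backward induction: terminal positions (no move available) are L. From any other position, the mover wins iff some move reaches an L.
Every edge goes from a vertex to one that appears earlier in the order 6, 5, 1, 4, 8, 3, 9, 7, 2, so processing vertices in that order labels each vertex after all of its successors.
6: no outgoing edge → L
5: no outgoing edge → L
1: reaches L-position 6 → W
4: reaches L-position 6 → W
8: reaches L-position 6 → W
3: only reaches 4(W), which is W → L
9: reaches L-position 3 → W
7: only reaches 1(W), which is W → L
2: reaches L-position 7 → W
The losing starting vertices are exactly the entries labelled L in this table (4 of them).

3, 5, 6, 7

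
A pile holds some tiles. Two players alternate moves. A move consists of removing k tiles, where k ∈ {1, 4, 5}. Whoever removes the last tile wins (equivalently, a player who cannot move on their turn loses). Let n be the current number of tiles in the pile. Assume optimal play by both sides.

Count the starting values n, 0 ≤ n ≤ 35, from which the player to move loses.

Compute win/loss labels from the base case upward. A position with no move is L. Any other position is W if it can reach an L in one move, else L.
n=0: no move → L
n=1: →0(L), so W
n=2: →1(W) only, which is W, so L
n=3: →2(L), so W
n=4: →0(L), so W
n=5: →0(L), so W
n=6: →2(L), so W
n=7: →2(L), so W
n=8: →7(W), 4(W), 3(W) — all W, so L
n=9: →8(L), so W
n=10: →9(W), 6(W), 5(W) — all W, so L
n=11: →10(L), so W
n=12: →8(L), so W
n=13: →8(L), so W
n=14: →10(L), so W
n=15: →10(L), so W
n=16: →15(W), 12(W), 11(W) — all W, so L
n=17: →16(L), so W
n=18: →17(W), 14(W), 13(W) — all W, so L
n=19: →18(L), so W
n=20: →16(L), so W
n=21: →16(L), so W
n=22: →18(L), so W
n=23: →18(L), so W
n=24: →23(W), 20(W), 19(W) — all W, so L
n=25: →24(L), so W
n=26: →25(W), 22(W), 21(W) — all W, so L
n=27: →26(L), so W
n=28: →24(L), so W
n=29: →24(L), so W
n=30: →26(L), so W
n=31: →26(L), so W
n=32: →31(W), 28(W), 27(W) — all W, so L
n=33: →32(L), so W
n=34: →33(W), 30(W), 29(W) — all W, so L
n=35: →34(L), so W
L entries with 0 ≤ n ≤ 35: n = 0, 2, 8, 10, 16, 18, 24, 26, 32, 34; that makes 10.

10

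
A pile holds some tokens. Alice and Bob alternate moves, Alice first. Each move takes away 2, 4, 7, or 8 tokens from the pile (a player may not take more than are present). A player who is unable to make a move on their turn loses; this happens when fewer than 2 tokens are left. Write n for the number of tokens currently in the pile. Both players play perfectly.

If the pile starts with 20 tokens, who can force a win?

Alice wins.

Compute win/loss labels from the base case upward. A position with no move is L. Any other position is W if it can reach an L in one move, else L.
n=0: no move → L
n=1: no move → L
n=2: reaches L-position 0 → W
n=3: reaches L-position 1 → W
n=4: reaches L-position 0 → W
n=5: reaches L-position 1 → W
n=6: only reaches 4(W), 2(W), all W → L
n=7: reaches L-position 0 → W
n=8: reaches L-position 6 → W
n=9: reaches L-position 1 → W
n=10: reaches L-position 6 → W
n=11: only reaches 9(W), 7(W), 4(W), 3(W), all W → L
n=12: only reaches 10(W), 8(W), 5(W), 4(W), all W → L
n=13: reaches L-position 11 → W
n=14: reaches L-position 12 → W
n=15: reaches L-position 11 → W
n=16: reaches L-position 12 → W
n=17: only reaches 15(W), 13(W), 10(W), 9(W), all W → L
n=18: reaches L-position 11 → W
n=19: reaches L-position 17 → W
n=20: reaches L-position 12 → W
The starting position 20 is W: Alice should remove 8, leaving 12, handing over an L position.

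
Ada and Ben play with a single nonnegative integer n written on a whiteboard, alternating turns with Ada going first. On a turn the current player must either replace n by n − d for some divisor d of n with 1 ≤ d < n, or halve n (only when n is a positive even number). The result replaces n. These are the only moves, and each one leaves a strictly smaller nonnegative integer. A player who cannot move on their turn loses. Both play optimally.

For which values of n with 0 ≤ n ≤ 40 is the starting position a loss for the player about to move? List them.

Label each position W (a win for the player to move) or L (a loss). A position with no legal move is L; any other position is W exactly when some move reaches an L, and L when every move reaches a W.
n=0: no move → L
n=1: no move → L
n=2: can move to 1, which is L ⇒ W
n=3: the only move is to 2(W), a W ⇒ L
n=4: can move to 3, which is L ⇒ W
n=5: the only move is to 4(W), a W ⇒ L
n=6: can move to 3, which is L ⇒ W
n=7: the only move is to 6(W), a W ⇒ L
n=8: can move to 7, which is L ⇒ W
n=9: moves to 6(W), 8(W); every one is W ⇒ L
n=10: can move to 5, which is L ⇒ W
n=11: the only move is to 10(W), a W ⇒ L
n=12: can move to 9, which is L ⇒ W
n=13: the only move is to 12(W), a W ⇒ L
n=14: can move to 7, which is L ⇒ W
n=15: moves to 10(W), 12(W), 14(W); every one is W ⇒ L
n=16: can move to 15, which is L ⇒ W
n=17: the only move is to 16(W), a W ⇒ L
n=18: can move to 9, which is L ⇒ W
n=19: the only move is to 18(W), a W ⇒ L
n=20: can move to 15, which is L ⇒ W
n=21: moves to 14(W), 18(W), 20(W); every one is W ⇒ L
n=22: can move to 11, which is L ⇒ W
n=23: the only move is to 22(W), a W ⇒ L
n=24: can move to 21, which is L ⇒ W
n=25: moves to 20(W), 24(W); every one is W ⇒ L
n=26: can move to 13, which is L ⇒ W
n=27: moves to 18(W), 24(W), 26(W); every one is W ⇒ L
n=28: can move to 21, which is L ⇒ W
n=29: the only move is to 28(W), a W ⇒ L
n=30: can move to 15, which is L ⇒ W
n=31: the only move is to 30(W), a W ⇒ L
n=32: can move to 31, which is L ⇒ W
n=33: moves to 22(W), 30(W), 32(W); every one is W ⇒ L
n=34: can move to 17, which is L ⇒ W
n=35: moves to 28(W), 30(W), 34(W); every one is W ⇒ L
n=36: can move to 27, which is L ⇒ W
n=37: the only move is to 36(W), a W ⇒ L
n=38: can move to 19, which is L ⇒ W
n=39: moves to 26(W), 36(W), 38(W); every one is W ⇒ L
n=40: can move to 35, which is L ⇒ W
Reading off the rows marked L gives the requested list; there are 21 such values of n.

0, 1, 3, 5, 7, 9, 11, 13, 15, 17, 19, 21, 23, 25, 27, 29, 31, 33, 35, 37, 39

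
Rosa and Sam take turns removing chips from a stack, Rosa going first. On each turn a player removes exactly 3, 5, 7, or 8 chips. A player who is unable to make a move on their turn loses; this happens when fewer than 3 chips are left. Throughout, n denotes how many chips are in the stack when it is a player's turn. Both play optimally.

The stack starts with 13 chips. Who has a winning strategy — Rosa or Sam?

Work bottom-up. With no move the player to move loses. Otherwise the position is W if at least one move leads to an L position for the opponent, and L if every move leads to a W.
n=0: no move → L
n=1: no move → L
n=2: no move → L
n=3: reaches L-position 0 → W
n=4: reaches L-position 1 → W
n=5: reaches L-position 2 → W
n=6: reaches L-position 1 → W
n=7: reaches L-position 2 → W
n=8: reaches L-position 1 → W
n=9: reaches L-position 2 → W
n=10: reaches L-position 2 → W
n=11: only reaches 8(W), 6(W), 4(W), 3(W), all W → L
n=12: only reaches 9(W), 7(W), 5(W), 4(W), all W → L
n=13: only reaches 10(W), 8(W), 6(W), 5(W), all W → L
The starting position 13 is L: whatever Rosa does, the opponent receives a W position.

Sam wins.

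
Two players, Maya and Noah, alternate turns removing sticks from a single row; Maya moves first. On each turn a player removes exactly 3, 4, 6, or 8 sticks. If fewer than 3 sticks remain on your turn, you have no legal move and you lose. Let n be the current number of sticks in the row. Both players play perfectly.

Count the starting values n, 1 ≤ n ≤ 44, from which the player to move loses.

12

Compute win/loss labels from the base case upward. A position with no move is L. Any other position is W if it can reach an L in one move, else L.
n=0: no move → L
n=1: no move → L
n=2: no move → L
n=3: can move to 0, which is L ⇒ W
n=4: can move to 1, which is L ⇒ W
n=5: can move to 2, which is L ⇒ W
n=6: can move to 2, which is L ⇒ W
n=7: can move to 1, which is L ⇒ W
n=8: can move to 2, which is L ⇒ W
n=9: can move to 1, which is L ⇒ W
n=10: can move to 2, which is L ⇒ W
n=11: moves to 8(W), 7(W), 5(W), 3(W); every one is W ⇒ L
n=12: moves to 9(W), 8(W), 6(W), 4(W); every one is W ⇒ L
n=13: moves to 10(W), 9(W), 7(W), 5(W); every one is W ⇒ L
n=14: can move to 11, which is L ⇒ W
n=15: can move to 12, which is L ⇒ W
n=16: can move to 13, which is L ⇒ W
n=17: can move to 13, which is L ⇒ W
n=18: can move to 12, which is L ⇒ W
n=19: can move to 13, which is L ⇒ W
n=20: can move to 12, which is L ⇒ W
n=21: can move to 13, which is L ⇒ W
n=22: moves to 19(W), 18(W), 16(W), 14(W); every one is W ⇒ L
n=23: moves to 20(W), 19(W), 17(W), 15(W); every one is W ⇒ L
n=24: moves to 21(W), 20(W), 18(W), 16(W); every one is W ⇒ L
n=25: can move to 22, which is L ⇒ W
n=26: can move to 23, which is L ⇒ W
n=27: can move to 24, which is L ⇒ W
n=28: can move to 24, which is L ⇒ W
n=29: can move to 23, which is L ⇒ W
n=30: can move to 24, which is L ⇒ W
n=31: can move to 23, which is L ⇒ W
n=32: can move to 24, which is L ⇒ W
n=33: moves to 30(W), 29(W), 27(W), 25(W); every one is W ⇒ L
n=34: moves to 31(W), 30(W), 28(W), 26(W); every one is W ⇒ L
n=35: moves to 32(W), 31(W), 29(W), 27(W); every one is W ⇒ L
n=36: can move to 33, which is L ⇒ W
n=37: can move to 34, which is L ⇒ W
n=38: can move to 35, which is L ⇒ W
n=39: can move to 35, which is L ⇒ W
n=40: can move to 34, which is L ⇒ W
n=41: can move to 35, which is L ⇒ W
n=42: can move to 34, which is L ⇒ W
n=43: can move to 35, which is L ⇒ W
n=44: moves to 41(W), 40(W), 38(W), 36(W); every one is W ⇒ L
L entries with 1 ≤ n ≤ 44 (n=0 is outside the asked range and is not counted): n = 1, 2, 11, 12, 13, 22, 23, 24, 33, 34, 35, 44; that makes 12.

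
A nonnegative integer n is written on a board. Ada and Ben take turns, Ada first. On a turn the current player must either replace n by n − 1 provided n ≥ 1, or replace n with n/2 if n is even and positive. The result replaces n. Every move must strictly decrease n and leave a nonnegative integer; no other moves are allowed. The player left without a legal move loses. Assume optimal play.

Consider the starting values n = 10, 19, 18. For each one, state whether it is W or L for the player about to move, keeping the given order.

10: W, 19: L, 18: W

Compute win/loss labels from the base case upward. A position with no move is L. Any other position is W if it can reach an L in one move, else L.
n=0: no move → L
n=1: can move to 0, which is L ⇒ W
n=2: the only move is to 1(W), a W ⇒ L
n=3: can move to 2, which is L ⇒ W
n=4: can move to 2, which is L ⇒ W
n=5: the only move is to 4(W), a W ⇒ L
n=6: can move to 5, which is L ⇒ W
n=7: the only move is to 6(W), a W ⇒ L
n=8: can move to 7, which is L ⇒ W
n=9: the only move is to 8(W), a W ⇒ L
n=10: can move to 5, which is L ⇒ W
n=11: the only move is to 10(W), a W ⇒ L
n=12: can move to 11, which is L ⇒ W
n=13: the only move is to 12(W), a W ⇒ L
n=14: can move to 7, which is L ⇒ W
n=15: the only move is to 14(W), a W ⇒ L
n=16: can move to 15, which is L ⇒ W
n=17: the only move is to 16(W), a W ⇒ L
n=18: can move to 9, which is L ⇒ W
n=19: the only move is to 18(W), a W ⇒ L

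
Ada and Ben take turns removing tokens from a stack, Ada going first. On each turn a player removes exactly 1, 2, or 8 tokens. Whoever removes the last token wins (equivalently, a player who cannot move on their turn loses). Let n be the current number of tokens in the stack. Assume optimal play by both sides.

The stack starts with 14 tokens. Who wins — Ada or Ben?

Ada wins.

Compute win/loss labels from the base case upward. A position with no move is L. Any other position is W if it can reach an L in one move, else L.
n=0: no move → L
n=1: can move to 0, which is L ⇒ W
n=2: can move to 0, which is L ⇒ W
n=3: moves to 2(W), 1(W); every one is W ⇒ L
n=4: can move to 3, which is L ⇒ W
n=5: can move to 3, which is L ⇒ W
n=6: moves to 5(W), 4(W); every one is W ⇒ L
n=7: can move to 6, which is L ⇒ W
n=8: can move to 6, which is L ⇒ W
n=9: moves to 8(W), 7(W), 1(W); every one is W ⇒ L
n=10: can move to 9, which is L ⇒ W
n=11: can move to 9, which is L ⇒ W
n=12: moves to 11(W), 10(W), 4(W); every one is W ⇒ L
n=13: can move to 12, which is L ⇒ W
n=14: can move to 12, which is L ⇒ W
From 14 Ada can remove 2, leaving 12, reaching an L position.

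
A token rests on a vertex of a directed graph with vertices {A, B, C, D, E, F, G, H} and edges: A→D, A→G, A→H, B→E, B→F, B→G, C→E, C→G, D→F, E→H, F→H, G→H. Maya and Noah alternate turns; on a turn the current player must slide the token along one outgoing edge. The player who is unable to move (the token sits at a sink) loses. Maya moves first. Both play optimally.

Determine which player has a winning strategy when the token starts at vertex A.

Maya wins.

Use the standard recursion: the mover loses at a terminal position; elsewhere, the mover wins exactly when some move hands the opponent an L position.
Every edge goes from a vertex to one that appears earlier in the order H, G, F, D, E, C, B, A, so processing vertices in that order labels each vertex after all of its successors.
H: no outgoing edge → L
G: W (go to H, an L position)
F: W (go to H, an L position)
D: L (sole option F(W) is W)
E: W (go to H, an L position)
C: L (options E(W), G(W) are all W)
B: L (options E(W), F(W), G(W) are all W)
A: W (go to D, an L position)
From A Maya can move to D, reaching an L position.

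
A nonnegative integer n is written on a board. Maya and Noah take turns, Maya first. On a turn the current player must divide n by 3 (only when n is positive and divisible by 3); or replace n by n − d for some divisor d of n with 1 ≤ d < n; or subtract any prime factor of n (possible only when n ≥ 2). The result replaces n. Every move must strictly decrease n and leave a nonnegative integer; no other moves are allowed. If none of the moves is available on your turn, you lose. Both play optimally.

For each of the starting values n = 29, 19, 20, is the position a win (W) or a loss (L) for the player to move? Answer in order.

29: W, 19: W, 20: L

Work bottom-up. With no move the player to move loses. Otherwise the position is W if at least one move leads to an L position for the opponent, and L if every move leads to a W.
n=0: no move → L
n=1: no move → L
n=2: reaches L-position 0 → W
n=3: reaches L-position 0 → W
n=4: only reaches 2(W), 3(W), all W → L
n=5: reaches L-position 0 → W
n=6: reaches L-position 4 → W
n=7: reaches L-position 0 → W
n=8: reaches L-position 4 → W
n=9: only reaches 3(W), 6(W), 8(W), all W → L
n=10: reaches L-position 9 → W
n=11: reaches L-position 0 → W
n=12: reaches L-position 4 → W
n=13: reaches L-position 0 → W
n=14: only reaches 7(W), 12(W), 13(W), all W → L
n=15: reaches L-position 14 → W
n=16: reaches L-position 14 → W
n=17: reaches L-position 0 → W
n=18: reaches L-position 9 → W
n=19: reaches L-position 0 → W
n=20: only reaches 10(W), 15(W), 16(W), 18(W), 19(W), all W → L
n=21: reaches L-position 14 → W
n=22: reaches L-position 20 → W
n=23: reaches L-position 0 → W
n=24: reaches L-position 20 → W
n=25: reaches L-position 20 → W
n=26: only reaches 13(W), 24(W), 25(W), all W → L
n=27: reaches L-position 9 → W
n=28: reaches L-position 14 → W
n=29: reaches L-position 0 → W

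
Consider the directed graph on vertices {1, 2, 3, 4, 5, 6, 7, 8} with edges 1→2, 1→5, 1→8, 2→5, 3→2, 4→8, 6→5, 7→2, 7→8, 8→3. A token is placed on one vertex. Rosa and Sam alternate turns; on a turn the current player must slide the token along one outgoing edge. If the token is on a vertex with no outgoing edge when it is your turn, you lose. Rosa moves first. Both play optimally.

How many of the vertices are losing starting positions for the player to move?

4

Compute win/loss labels from the base case upward. A position with no move is L. Any other position is W if it can reach an L in one move, else L.
Every edge goes from a vertex to one that appears earlier in the order 5, 2, 3, 8, 4, 6, 7, 1, so processing vertices in that order labels each vertex after all of its successors.
5: no outgoing edge → L
2: →5(L), so W
3: →2(W) only, which is W, so L
8: →3(L), so W
4: →8(W) only, which is W, so L
6: →5(L), so W
7: →8(W), 2(W) — all W, so L
1: →5(L), so W
The L vertices are 3, 4, 5, 7; that is 4 in all.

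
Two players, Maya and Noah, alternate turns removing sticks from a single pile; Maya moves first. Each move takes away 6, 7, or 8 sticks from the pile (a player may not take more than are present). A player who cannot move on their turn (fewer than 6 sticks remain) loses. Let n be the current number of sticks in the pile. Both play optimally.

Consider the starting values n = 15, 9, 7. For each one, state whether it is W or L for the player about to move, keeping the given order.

Classify positions by backward induction: terminal positions (no move available) are L. From any other position, the mover wins iff some move reaches an L.
n=0: no move → L
n=1: no move → L
n=2: no move → L
n=3: no move → L
n=4: no move → L
n=5: no move → L
n=6: →0(L), so W
n=7: →1(L), so W
n=8: →2(L), so W
n=9: →3(L), so W
n=10: →4(L), so W
n=11: →5(L), so W
n=12: →5(L), so W
n=13: →5(L), so W
n=14: →8(W), 7(W), 6(W) — all W, so L
n=15: →9(W), 8(W), 7(W) — all W, so L

15: L, 9: W, 7: W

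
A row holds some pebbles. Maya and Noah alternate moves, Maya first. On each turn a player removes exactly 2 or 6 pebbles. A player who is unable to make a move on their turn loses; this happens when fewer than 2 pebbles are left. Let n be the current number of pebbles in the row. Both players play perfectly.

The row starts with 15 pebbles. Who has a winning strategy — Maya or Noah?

Maya wins.

Work bottom-up. With no move the player to move loses. Otherwise the position is W if at least one move leads to an L position for the opponent, and L if every move leads to a W.
n=0: no move → L
n=1: no move → L
n=2: →0(L), so W
n=3: →1(L), so W
n=4: →2(W) only, which is W, so L
n=5: →3(W) only, which is W, so L
n=6: →4(L), so W
n=7: →5(L), so W
n=8: →6(W), 2(W) — all W, so L
n=9: →7(W), 3(W) — all W, so L
n=10: →8(L), so W
n=11: →9(L), so W
n=12: →10(W), 6(W) — all W, so L
n=13: →11(W), 7(W) — all W, so L
n=14: →12(L), so W
n=15: →13(L), so W
From 15 Maya can remove 2, leaving 13, reaching an L position.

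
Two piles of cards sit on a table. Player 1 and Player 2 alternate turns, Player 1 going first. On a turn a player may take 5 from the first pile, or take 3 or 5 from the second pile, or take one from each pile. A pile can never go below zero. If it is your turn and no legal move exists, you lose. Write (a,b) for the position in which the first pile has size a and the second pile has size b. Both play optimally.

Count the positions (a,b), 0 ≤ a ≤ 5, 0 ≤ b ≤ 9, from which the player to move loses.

26

Work bottom-up. With no move the player to move loses. Otherwise the position is W if at least one move leads to an L position for the opponent, and L if every move leads to a W.
Every move lowers a or b (never raises either), so fill the grid row by row in increasing a, and left to right within a row: each cell's successors are then already labelled.
      b=0  b=1  b=2  b=3  b=4  b=5  b=6  b=7  b=8  b=9
a=0:    L    L    L    W    W    W    W    W    L    L
a=1:    L    W    W    W    L    W    L    W    L    W
a=2:    L    W    L    W    L    W    L    W    L    W
a=3:    L    W    L    W    L    W    L    W    L    W
a=4:    L    W    L    W    L    W    L    W    L    W
a=5:    W    W    W    W    L    W    L    W    W    W
Cells with no legal move (terminal, hence L): (0,0), (0,1), (0,2), (1,0), (2,0), (3,0), (4,0).
The remaining L cells, each justified by listing all of its moves:
(0,8): only reaches (0,5)(W), (0,3)(W), all W → L
(0,9): only reaches (0,6)(W), (0,4)(W), all W → L
(1,4): only reaches (1,1)(W), (0,3)(W), all W → L
(1,6): only reaches (1,3)(W), (1,1)(W), (0,5)(W), all W → L
(1,8): only reaches (1,5)(W), (1,3)(W), (0,7)(W), all W → L
(2,2): only reaches (1,1)(W), which is W → L
(2,4): only reaches (2,1)(W), (1,3)(W), all W → L
(2,6): only reaches (2,3)(W), (2,1)(W), (1,5)(W), all W → L
(2,8): only reaches (2,5)(W), (2,3)(W), (1,7)(W), all W → L
(3,2): only reaches (2,1)(W), which is W → L
(3,4): only reaches (3,1)(W), (2,3)(W), all W → L
(3,6): only reaches (3,3)(W), (3,1)(W), (2,5)(W), all W → L
(3,8): only reaches (3,5)(W), (3,3)(W), (2,7)(W), all W → L
(4,2): only reaches (3,1)(W), which is W → L
(4,4): only reaches (4,1)(W), (3,3)(W), all W → L
(4,6): only reaches (4,3)(W), (4,1)(W), (3,5)(W), all W → L
(4,8): only reaches (4,5)(W), (4,3)(W), (3,7)(W), all W → L
(5,4): only reaches (0,4)(W), (5,1)(W), (4,3)(W), all W → L
(5,6): only reaches (0,6)(W), (5,3)(W), (5,1)(W), (4,5)(W), all W → L
Every other cell has at least one move into one of the L cells above, so it is W.
L cells per row: a=0: 5, a=1: 4, a=2: 5, a=3: 5, a=4: 5, a=5: 2; total 26.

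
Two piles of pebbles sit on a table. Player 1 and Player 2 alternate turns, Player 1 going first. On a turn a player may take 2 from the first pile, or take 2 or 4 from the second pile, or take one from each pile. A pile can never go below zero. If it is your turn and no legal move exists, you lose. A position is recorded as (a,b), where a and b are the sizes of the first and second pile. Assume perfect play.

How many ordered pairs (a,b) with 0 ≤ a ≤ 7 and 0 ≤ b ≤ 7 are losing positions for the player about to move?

24

Classify positions by backward induction: terminal positions (no move available) are L. From any other position, the mover wins iff some move reaches an L.
Every move lowers a or b (never raises either), so fill the grid row by row in increasing a, and left to right within a row: each cell's successors are then already labelled.
      b=0  b=1  b=2  b=3  b=4  b=5  b=6  b=7
a=0:    L    L    W    W    W    W    L    L
a=1:    L    W    W    L    W    W    L    W
a=2:    W    W    L    L    W    W    W    W
a=3:    W    L    L    W    W    W    W    L
a=4:    L    L    W    W    W    W    L    L
a=5:    L    W    W    L    W    W    L    W
a=6:    W    W    L    L    W    W    W    W
a=7:    W    L    L    W    W    W    W    L
Cells with no legal move (terminal, hence L): (0,0), (0,1), (1,0).
The remaining L cells, each justified by listing all of its moves:
(0,6): moves to (0,4)(W), (0,2)(W); every one is W ⇒ L
(0,7): moves to (0,5)(W), (0,3)(W); every one is W ⇒ L
(1,3): moves to (1,1)(W), (0,2)(W); every one is W ⇒ L
(1,6): moves to (1,4)(W), (1,2)(W), (0,5)(W); every one is W ⇒ L
(2,2): moves to (0,2)(W), (2,0)(W), (1,1)(W); every one is W ⇒ L
(2,3): moves to (0,3)(W), (2,1)(W), (1,2)(W); every one is W ⇒ L
(3,1): moves to (1,1)(W), (2,0)(W); every one is W ⇒ L
(3,2): moves to (1,2)(W), (3,0)(W), (2,1)(W); every one is W ⇒ L
(3,7): moves to (1,7)(W), (3,5)(W), (3,3)(W), (2,6)(W); every one is W ⇒ L
(4,0): the only move is to (2,0)(W), a W ⇒ L
(4,1): moves to (2,1)(W), (3,0)(W); every one is W ⇒ L
(4,6): moves to (2,6)(W), (4,4)(W), (4,2)(W), (3,5)(W); every one is W ⇒ L
(4,7): moves to (2,7)(W), (4,5)(W), (4,3)(W), (3,6)(W); every one is W ⇒ L
(5,0): the only move is to (3,0)(W), a W ⇒ L
(5,3): moves to (3,3)(W), (5,1)(W), (4,2)(W); every one is W ⇒ L
(5,6): moves to (3,6)(W), (5,4)(W), (5,2)(W), (4,5)(W); every one is W ⇒ L
(6,2): moves to (4,2)(W), (6,0)(W), (5,1)(W); every one is W ⇒ L
(6,3): moves to (4,3)(W), (6,1)(W), (5,2)(W); every one is W ⇒ L
(7,1): moves to (5,1)(W), (6,0)(W); every one is W ⇒ L
(7,2): moves to (5,2)(W), (7,0)(W), (6,1)(W); every one is W ⇒ L
(7,7): moves to (5,7)(W), (7,5)(W), (7,3)(W), (6,6)(W); every one is W ⇒ L
Every other cell has at least one move into one of the L cells above, so it is W.
L cells per row: a=0: 4, a=1: 3, a=2: 2, a=3: 3, a=4: 4, a=5: 3, a=6: 2, a=7: 3; total 24.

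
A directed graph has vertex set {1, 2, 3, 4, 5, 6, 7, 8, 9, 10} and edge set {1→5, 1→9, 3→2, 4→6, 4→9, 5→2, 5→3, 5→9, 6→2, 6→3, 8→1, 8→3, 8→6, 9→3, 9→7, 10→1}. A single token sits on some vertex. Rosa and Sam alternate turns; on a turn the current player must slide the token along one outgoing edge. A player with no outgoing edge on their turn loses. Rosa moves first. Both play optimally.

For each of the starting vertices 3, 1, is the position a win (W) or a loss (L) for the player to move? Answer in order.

3: W, 1: L

Build the W/L table. Terminal = L. A non-terminal position is W if it has a move to some L; otherwise it is L.
Every edge goes from a vertex to one that appears earlier in the order 7, 2, 3, 9, 5, 6, 1, 10, 4, 8, so processing vertices in that order labels each vertex after all of its successors.
7: no outgoing edge → L
2: no outgoing edge → L
3: →2(L), so W
9: →7(L), so W
5: →2(L), so W
6: →2(L), so W
1: →5(W), 9(W) — all W, so L
10: →1(L), so W
4: →6(W), 9(W) — all W, so L
8: →1(L), so W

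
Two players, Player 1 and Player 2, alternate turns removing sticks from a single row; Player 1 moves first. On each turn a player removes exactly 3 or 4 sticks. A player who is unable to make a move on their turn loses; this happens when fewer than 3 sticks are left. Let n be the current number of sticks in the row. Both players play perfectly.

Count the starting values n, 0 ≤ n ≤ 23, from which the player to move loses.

12

Classify positions by backward induction: terminal positions (no move available) are L. From any other position, the mover wins iff some move reaches an L.
n=0: no move → L
n=1: no move → L
n=2: no move → L
n=3: →0(L), so W
n=4: →1(L), so W
n=5: →2(L), so W
n=6: →2(L), so W
n=7: →4(W), 3(W) — all W, so L
n=8: →5(W), 4(W) — all W, so L
n=9: →6(W), 5(W) — all W, so L
n=10: →7(L), so W
n=11: →8(L), so W
n=12: →9(L), so W
n=13: →9(L), so W
n=14: →11(W), 10(W) — all W, so L
n=15: →12(W), 11(W) — all W, so L
n=16: →13(W), 12(W) — all W, so L
n=17: →14(L), so W
n=18: →15(L), so W
n=19: →16(L), so W
n=20: →16(L), so W
n=21: →18(W), 17(W) — all W, so L
n=22: →19(W), 18(W) — all W, so L
n=23: →20(W), 19(W) — all W, so L
L entries with 0 ≤ n ≤ 23: n = 0, 1, 2, 7, 8, 9, 14, 15, 16, 21, 22, 23; that makes 12.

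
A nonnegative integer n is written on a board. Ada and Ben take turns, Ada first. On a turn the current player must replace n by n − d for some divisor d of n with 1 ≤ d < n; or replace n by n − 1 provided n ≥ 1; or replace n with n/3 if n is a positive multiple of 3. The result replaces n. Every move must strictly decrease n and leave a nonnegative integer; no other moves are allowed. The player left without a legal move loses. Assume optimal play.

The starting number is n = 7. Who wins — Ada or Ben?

Positions with no move are L. A position that does have a move is losing for the player to move precisely when every available move leads to a winning position for the opponent. Fill in the labels:
n=0: no move → L
n=1: W (go to 0, an L position)
n=2: L (sole option 1(W) is W)
n=3: W (go to 2, an L position)
n=4: W (go to 2, an L position)
n=5: L (sole option 4(W) is W)
n=6: W (go to 2, an L position)
n=7: L (sole option 6(W) is W)
The starting position 7 is L: whatever Ada does, the opponent receives a W position.

Ben wins.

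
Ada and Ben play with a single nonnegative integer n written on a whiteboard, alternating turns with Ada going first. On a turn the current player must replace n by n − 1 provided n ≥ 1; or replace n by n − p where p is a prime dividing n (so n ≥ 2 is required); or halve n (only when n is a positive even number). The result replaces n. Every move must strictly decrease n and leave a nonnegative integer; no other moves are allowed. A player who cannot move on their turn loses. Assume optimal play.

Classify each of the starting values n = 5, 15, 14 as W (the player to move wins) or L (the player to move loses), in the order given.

Build the W/L table. Terminal = L. A non-terminal position is W if it has a move to some L; otherwise it is L.
n=0: no move → L
n=1: →0(L), so W
n=2: →0(L), so W
n=3: →0(L), so W
n=4: →2(W), 3(W) — all W, so L
n=5: →0(L), so W
n=6: →4(L), so W
n=7: →0(L), so W
n=8: →4(L), so W
n=9: →6(W), 8(W) — all W, so L
n=10: →9(L), so W
n=11: →0(L), so W
n=12: →9(L), so W
n=13: →0(L), so W
n=14: →7(W), 12(W), 13(W) — all W, so L
n=15: →14(L), so W

5: W, 15: W, 14: L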